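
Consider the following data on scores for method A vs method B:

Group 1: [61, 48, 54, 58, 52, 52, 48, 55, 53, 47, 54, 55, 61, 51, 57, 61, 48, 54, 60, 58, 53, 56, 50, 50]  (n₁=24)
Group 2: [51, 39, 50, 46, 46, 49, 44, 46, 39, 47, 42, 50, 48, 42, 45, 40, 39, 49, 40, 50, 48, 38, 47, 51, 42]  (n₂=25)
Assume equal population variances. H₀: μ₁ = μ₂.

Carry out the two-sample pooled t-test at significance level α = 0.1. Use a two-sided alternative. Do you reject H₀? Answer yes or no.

reject H₀: yes

x̄₁=54.000, s₁=4.364, n₁=24
x̄₂=45.120, s₂=4.295, n₂=25
s_p² = [23·4.364² + 24·4.295²]/47 = 18.7370
SE = √(s_p²·(1/24+1/25)) = 1.2370
t = (54.000−45.120)/1.2370 = 7.1786
df = 47
p-value (two-sided) = 0.00000
At α=0.1: p < α → reject H₀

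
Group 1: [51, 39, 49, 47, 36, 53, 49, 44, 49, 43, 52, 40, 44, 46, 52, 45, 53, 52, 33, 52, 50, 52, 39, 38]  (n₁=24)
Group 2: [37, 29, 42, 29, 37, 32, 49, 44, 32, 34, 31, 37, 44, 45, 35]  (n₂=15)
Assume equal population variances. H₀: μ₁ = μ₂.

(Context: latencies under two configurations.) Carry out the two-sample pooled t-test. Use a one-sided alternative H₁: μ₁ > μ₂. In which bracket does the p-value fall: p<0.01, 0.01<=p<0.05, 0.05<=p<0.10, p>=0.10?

p-value bracket: p<0.01

x̄₁=46.167, s₁=6.012, n₁=24
x̄₂=37.133, s₂=6.312, n₂=15
s_p² = [23·6.012² + 14·6.312²]/37 = 37.5423
SE = √(s_p²·(1/24+1/15)) = 2.0167
t = (46.167−37.133)/2.0167 = 4.4793
df = 37
p-value (one-sided, H₁ greater) = 0.00003
→ bracket: p<0.01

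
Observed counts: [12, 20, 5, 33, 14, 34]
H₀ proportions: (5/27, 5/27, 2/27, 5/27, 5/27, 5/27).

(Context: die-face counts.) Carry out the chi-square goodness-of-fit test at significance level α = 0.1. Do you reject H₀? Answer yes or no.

reject H₀: yes

n = 118; E_i = n·p_i = [21.85, 21.85, 8.74, 21.85, 21.85, 21.85]
χ² = (12−21.85)²/21.85 + (20−21.85)²/21.85 + (5−8.74)²/8.74 + (33−21.85)²/21.85 + (14−21.85)²/21.85 + (34−21.85)²/21.85 = 21.4619
df = 5
p-value (upper-tail) = 0.00066
At α=0.1: p < α → reject H₀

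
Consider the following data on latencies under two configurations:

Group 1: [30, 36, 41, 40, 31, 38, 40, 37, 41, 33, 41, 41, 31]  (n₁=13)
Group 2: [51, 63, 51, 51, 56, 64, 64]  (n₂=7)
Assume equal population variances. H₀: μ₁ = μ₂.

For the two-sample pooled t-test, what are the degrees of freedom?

degrees of freedom = 18

df = n₁ + n₂ − 2 = 13 + 7 − 2 = 18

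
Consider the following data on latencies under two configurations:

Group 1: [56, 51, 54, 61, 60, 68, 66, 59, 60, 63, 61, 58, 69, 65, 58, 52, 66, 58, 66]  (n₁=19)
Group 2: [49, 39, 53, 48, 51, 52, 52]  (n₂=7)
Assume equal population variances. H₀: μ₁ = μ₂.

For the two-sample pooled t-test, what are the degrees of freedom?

degrees of freedom = 24

df = n₁ + n₂ − 2 = 19 + 7 − 2 = 24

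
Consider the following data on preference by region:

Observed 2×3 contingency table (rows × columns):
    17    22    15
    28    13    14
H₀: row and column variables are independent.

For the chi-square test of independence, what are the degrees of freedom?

degrees of freedom = 2

df = (r−1)(c−1) = (2−1)·(3−1) = 2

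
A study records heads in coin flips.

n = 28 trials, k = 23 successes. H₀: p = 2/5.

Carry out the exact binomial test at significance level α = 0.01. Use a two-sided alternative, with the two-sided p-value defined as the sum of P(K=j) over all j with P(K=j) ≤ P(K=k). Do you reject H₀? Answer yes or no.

Exact binomial: n=28, k=23, p₀=2/5=0.4000
P(X=j) = C(n,j)·p₀^j·(1−p₀)^(n−j); p = Σ P(X=j) over j with P(X=j) ≤ P(X=23)
p-value (two-sided) = 0.00001
At α=0.01: p < α → reject H₀

reject H₀: yes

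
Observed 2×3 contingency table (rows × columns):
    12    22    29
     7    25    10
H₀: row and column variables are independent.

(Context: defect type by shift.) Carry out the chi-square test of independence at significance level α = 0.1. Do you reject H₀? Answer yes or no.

reject H₀: yes

Row totals [63, 42], col totals [19, 47, 39], n=105
χ² = (12−11.40)²/11.40 + (22−28.20)²/28.20 + (29−23.40)²/23.40 + (7−7.60)²/7.60 + (25−18.80)²/18.80 + (10−15.60)²/15.60 = 6.8372
df = 2
p-value (upper-tail) = 0.03276
At α=0.1: p < α → reject H₀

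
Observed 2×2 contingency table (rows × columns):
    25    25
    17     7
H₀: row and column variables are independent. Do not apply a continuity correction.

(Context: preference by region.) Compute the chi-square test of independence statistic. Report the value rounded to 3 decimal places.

test statistic = 2.868

Row totals [50, 24], col totals [42, 32], n=74
χ² = (25−28.38)²/28.38 + (25−21.62)²/21.62 + (17−13.62)²/13.62 + (7−10.38)²/10.38 = 2.8677
df = 1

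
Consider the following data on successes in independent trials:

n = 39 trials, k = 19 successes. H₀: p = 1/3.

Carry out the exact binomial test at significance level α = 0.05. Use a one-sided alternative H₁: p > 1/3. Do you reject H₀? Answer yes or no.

Exact binomial: n=39, k=19, p₀=1/3=0.3333
P(X≥19) from Σ C(n,i)·p₀^i·(1−p₀)^(n−i)
p-value (one-sided, H₁ greater) = 0.03333
At α=0.05: p < α → reject H₀

reject H₀: yes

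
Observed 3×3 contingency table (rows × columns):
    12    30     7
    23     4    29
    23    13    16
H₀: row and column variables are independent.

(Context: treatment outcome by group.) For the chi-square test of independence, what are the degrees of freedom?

degrees of freedom = 4

df = (r−1)(c−1) = (3−1)·(3−1) = 4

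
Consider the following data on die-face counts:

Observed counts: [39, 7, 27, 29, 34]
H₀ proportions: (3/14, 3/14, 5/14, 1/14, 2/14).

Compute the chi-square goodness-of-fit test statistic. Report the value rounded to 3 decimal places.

test statistic = 78.955

n = 136; E_i = n·p_i = [29.14, 29.14, 48.57, 9.71, 19.43]
χ² = (39−29.14)²/29.14 + (7−29.14)²/29.14 + (27−48.57)²/48.57 + (29−9.71)²/9.71 + (34−19.43)²/19.43 = 78.9549
df = 4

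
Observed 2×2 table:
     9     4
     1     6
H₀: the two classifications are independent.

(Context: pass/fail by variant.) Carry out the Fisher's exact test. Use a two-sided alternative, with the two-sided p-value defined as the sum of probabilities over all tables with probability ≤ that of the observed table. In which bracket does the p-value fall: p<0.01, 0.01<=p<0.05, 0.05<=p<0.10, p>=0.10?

p-value bracket: 0.05<=p<0.10

Margins: r₁=13, r₂=7, c₁=10, c₂=10, n=20
p_obs = C(13,9)·C(7,1)/C(20,10); sum pmf over tables with pmf ≤ p_obs
p-value (two-sided) = 0.05728
→ bracket: 0.05<=p<0.10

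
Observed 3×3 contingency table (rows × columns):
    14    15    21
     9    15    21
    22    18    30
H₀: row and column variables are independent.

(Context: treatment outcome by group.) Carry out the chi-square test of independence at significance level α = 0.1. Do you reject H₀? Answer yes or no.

Row totals [50, 45, 70], col totals [45, 48, 72], n=165
χ² = (14−13.64)²/13.64 + (15−14.55)²/14.55 + (21−21.82)²/21.82 + (9−12.27)²/12.27 + (15−13.09)²/13.09 + (21−19.64)²/19.64 + (22−19.09)²/19.09 + (18−20.36)²/20.36 + (30−30.55)²/30.55 = 2.0278
df = 4
p-value (upper-tail) = 0.73065
At α=0.1: p ≥ α → fail to reject H₀

reject H₀: no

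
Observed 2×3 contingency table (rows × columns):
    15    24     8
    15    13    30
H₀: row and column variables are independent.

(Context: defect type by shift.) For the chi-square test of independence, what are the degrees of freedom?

degrees of freedom = 2

df = (r−1)(c−1) = (2−1)·(3−1) = 2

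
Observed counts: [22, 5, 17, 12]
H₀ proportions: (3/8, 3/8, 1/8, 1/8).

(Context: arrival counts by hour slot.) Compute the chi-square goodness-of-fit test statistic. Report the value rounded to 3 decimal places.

n = 56; E_i = n·p_i = [21.00, 21.00, 7.00, 7.00]
χ² = (22−21.00)²/21.00 + (5−21.00)²/21.00 + (17−7.00)²/7.00 + (12−7.00)²/7.00 = 30.0952
df = 3

test statistic = 30.095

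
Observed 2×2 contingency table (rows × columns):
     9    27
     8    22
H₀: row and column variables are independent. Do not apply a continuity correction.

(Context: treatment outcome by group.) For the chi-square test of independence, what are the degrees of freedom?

df = (r−1)(c−1) = (2−1)·(2−1) = 1

degrees of freedom = 1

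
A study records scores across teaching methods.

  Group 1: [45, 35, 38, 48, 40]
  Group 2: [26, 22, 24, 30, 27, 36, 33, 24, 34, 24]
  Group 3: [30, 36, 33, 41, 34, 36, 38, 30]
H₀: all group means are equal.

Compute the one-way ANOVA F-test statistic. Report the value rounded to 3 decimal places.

Group means [41.20, 28.00, 34.75], grand mean 33.217
SSB = Σnᵢ(x̄ᵢ−x̄)² = 609.613; SSW = ΣΣ(x−x̄ᵢ)² = 430.300
MSB = 609.613/2 = 304.8065; MSW = 430.300/20 = 21.5150
F = MSB/MSW = 14.1672
df = (2, 20)

test statistic = 14.167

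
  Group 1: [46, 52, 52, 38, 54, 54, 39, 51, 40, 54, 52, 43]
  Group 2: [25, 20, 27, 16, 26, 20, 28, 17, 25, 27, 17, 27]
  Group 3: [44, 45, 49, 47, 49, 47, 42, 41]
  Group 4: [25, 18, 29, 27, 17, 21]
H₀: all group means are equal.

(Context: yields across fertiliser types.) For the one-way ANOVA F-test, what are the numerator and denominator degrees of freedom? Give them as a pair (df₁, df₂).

k = 4 groups, N = 38 total
df = (k−1, N−k) = (4−1, 38−4) = (3, 34)

degrees of freedom = [3, 34]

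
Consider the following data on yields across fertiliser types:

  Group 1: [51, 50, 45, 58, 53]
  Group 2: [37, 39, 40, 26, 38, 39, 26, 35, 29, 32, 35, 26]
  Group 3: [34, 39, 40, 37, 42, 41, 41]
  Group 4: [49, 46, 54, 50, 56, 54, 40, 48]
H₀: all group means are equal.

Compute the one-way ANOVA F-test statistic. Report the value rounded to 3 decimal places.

Group means [51.40, 33.50, 39.14, 49.62], grand mean 41.562
SSB = Σnᵢ(x̄ᵢ−x̄)² = 1824.943; SSW = ΣΣ(x−x̄ᵢ)² = 654.932
MSB = 1824.943/3 = 608.3143; MSW = 654.932/28 = 23.3904
F = MSB/MSW = 26.0070
df = (3, 28)

test statistic = 26.007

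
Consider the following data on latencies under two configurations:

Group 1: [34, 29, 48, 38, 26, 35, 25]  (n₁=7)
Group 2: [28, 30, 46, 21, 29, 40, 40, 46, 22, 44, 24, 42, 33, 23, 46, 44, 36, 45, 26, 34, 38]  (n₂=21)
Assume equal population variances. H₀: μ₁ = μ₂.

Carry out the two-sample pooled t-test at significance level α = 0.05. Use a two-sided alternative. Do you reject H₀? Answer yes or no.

x̄₁=33.571, s₁=7.976, n₁=7
x̄₂=35.095, s₂=8.831, n₂=21
s_p² = [6·7.976² + 20·8.831²]/26 = 74.6740
SE = √(s_p²·(1/7+1/21)) = 3.7714
t = (33.571−35.095)/3.7714 = -0.4040
df = 26
p-value (two-sided) = 0.68949
At α=0.05: p ≥ α → fail to reject H₀

reject H₀: no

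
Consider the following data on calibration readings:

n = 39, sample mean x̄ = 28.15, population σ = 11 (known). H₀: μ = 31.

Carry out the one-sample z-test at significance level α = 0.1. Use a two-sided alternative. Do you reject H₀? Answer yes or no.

reject H₀: no

SE = σ/√n = 11/√39 = 1.7614
z = (x̄−μ₀)/SE = (28.15−31)/1.7614 = -1.6180
p-value (two-sided) = 0.10566
At α=0.1: p ≥ α → fail to reject H₀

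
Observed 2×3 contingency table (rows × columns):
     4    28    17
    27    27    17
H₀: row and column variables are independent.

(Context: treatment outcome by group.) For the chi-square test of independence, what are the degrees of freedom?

df = (r−1)(c−1) = (2−1)·(3−1) = 2

degrees of freedom = 2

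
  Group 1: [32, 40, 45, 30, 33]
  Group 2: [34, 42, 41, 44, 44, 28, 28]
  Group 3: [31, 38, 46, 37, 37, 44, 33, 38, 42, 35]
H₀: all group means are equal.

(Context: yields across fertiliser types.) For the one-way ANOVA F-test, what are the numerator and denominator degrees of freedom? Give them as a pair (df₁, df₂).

k = 3 groups, N = 22 total
df = (k−1, N−k) = (3−1, 22−3) = (2, 19)

degrees of freedom = [2, 19]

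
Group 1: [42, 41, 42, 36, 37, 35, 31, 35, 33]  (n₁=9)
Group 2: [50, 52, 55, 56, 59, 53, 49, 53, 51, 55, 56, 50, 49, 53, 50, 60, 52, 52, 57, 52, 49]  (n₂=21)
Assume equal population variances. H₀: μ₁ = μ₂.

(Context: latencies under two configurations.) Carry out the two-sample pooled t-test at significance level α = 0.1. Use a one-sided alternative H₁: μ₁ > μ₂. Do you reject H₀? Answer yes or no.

reject H₀: no

x̄₁=36.889, s₁=3.983, n₁=9
x̄₂=53.000, s₂=3.240, n₂=21
s_p² = [8·3.983² + 20·3.240²]/28 = 12.0317
SE = √(s_p²·(1/9+1/21)) = 1.3820
t = (36.889−53.000)/1.3820 = -11.6582
df = 28
p-value (one-sided, H₁ greater) = 1.00000
At α=0.1: p ≥ α → fail to reject H₀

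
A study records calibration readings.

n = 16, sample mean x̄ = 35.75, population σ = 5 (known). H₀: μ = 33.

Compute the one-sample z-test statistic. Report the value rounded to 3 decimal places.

SE = σ/√n = 5/√16 = 1.2500
z = (x̄−μ₀)/SE = (35.75−33)/1.2500 = 2.2000

test statistic = 2.200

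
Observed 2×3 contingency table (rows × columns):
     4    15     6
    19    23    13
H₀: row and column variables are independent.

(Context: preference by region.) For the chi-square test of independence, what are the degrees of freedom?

degrees of freedom = 2

df = (r−1)(c−1) = (2−1)·(3−1) = 2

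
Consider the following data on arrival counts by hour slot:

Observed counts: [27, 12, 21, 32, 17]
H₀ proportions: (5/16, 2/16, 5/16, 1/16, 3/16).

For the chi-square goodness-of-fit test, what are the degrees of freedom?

df = k − 1 = 5 − 1 = 4

degrees of freedom = 4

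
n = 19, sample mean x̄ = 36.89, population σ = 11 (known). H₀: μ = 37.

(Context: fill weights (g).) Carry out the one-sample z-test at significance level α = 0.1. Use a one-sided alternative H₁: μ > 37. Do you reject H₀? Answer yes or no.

SE = σ/√n = 11/√19 = 2.5236
z = (x̄−μ₀)/SE = (36.89−37)/2.5236 = -0.0436
p-value (one-sided, H₁ greater) = 0.51738
At α=0.1: p ≥ α → fail to reject H₀

reject H₀: no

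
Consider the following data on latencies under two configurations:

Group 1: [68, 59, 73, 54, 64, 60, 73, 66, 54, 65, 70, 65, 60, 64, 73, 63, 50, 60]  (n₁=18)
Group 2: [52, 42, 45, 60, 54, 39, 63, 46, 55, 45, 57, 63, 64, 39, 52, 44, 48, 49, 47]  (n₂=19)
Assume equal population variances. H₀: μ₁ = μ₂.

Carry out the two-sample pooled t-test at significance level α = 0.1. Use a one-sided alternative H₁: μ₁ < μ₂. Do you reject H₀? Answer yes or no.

x̄₁=63.389, s₁=6.705, n₁=18
x̄₂=50.737, s₂=7.971, n₂=19
s_p² = [17·6.705² + 18·7.971²]/35 = 54.5132
SE = √(s_p²·(1/18+1/19)) = 2.4285
t = (63.389−50.737)/2.4285 = 5.2098
df = 35
p-value (one-sided, H₁ less) = 1.00000
At α=0.1: p ≥ α → fail to reject H₀

reject H₀: no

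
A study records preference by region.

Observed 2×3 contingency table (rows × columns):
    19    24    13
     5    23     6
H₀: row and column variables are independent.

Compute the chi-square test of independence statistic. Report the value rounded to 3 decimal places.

Row totals [56, 34], col totals [24, 47, 19], n=90
χ² = (19−14.93)²/14.93 + (24−29.24)²/29.24 + (13−11.82)²/11.82 + (5−9.07)²/9.07 + (23−17.76)²/17.76 + (6−7.18)²/7.18 = 5.7316
df = 2

test statistic = 5.732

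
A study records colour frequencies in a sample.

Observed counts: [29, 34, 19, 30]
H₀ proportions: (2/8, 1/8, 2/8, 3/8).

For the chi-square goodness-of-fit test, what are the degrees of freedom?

degrees of freedom = 3

df = k − 1 = 4 − 1 = 3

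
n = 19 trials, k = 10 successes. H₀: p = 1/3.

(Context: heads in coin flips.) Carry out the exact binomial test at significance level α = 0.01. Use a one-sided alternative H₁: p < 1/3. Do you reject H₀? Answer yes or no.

Exact binomial: n=19, k=10, p₀=1/3=0.3333
P(X≤10) from Σ C(n,i)·p₀^i·(1−p₀)^(n−i)
p-value (one-sided, H₁ less) = 0.97593
At α=0.01: p ≥ α → fail to reject H₀

reject H₀: no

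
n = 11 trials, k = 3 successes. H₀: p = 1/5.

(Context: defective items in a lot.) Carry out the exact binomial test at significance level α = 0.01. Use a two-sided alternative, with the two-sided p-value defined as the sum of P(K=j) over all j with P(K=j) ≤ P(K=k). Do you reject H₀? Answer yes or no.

reject H₀: no

Exact binomial: n=11, k=3, p₀=1/5=0.2000
P(X=j) = C(n,j)·p₀^j·(1−p₀)^(n−j); p = Σ P(X=j) over j with P(X=j) ≤ P(X=3)
p-value (two-sided) = 0.46850
At α=0.01: p ≥ α → fail to reject H₀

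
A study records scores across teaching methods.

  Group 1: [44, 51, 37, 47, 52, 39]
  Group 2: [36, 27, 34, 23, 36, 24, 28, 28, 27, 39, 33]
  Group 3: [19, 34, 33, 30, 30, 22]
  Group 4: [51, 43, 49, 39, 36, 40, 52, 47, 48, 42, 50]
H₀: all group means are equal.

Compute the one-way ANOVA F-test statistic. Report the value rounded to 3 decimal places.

test statistic = 21.680

Group means [45.00, 30.45, 28.00, 45.18], grand mean 37.353
SSB = Σnᵢ(x̄ᵢ−x̄)² = 2073.401; SSW = ΣΣ(x−x̄ᵢ)² = 956.364
MSB = 2073.401/3 = 691.1337; MSW = 956.364/30 = 31.8788
F = MSB/MSW = 21.6800
df = (3, 30)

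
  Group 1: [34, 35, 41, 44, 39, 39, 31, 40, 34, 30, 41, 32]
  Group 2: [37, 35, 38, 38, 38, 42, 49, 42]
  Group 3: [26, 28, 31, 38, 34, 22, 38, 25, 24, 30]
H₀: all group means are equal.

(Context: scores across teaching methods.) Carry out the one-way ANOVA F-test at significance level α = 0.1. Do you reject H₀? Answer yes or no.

Group means [36.67, 39.88, 29.60], grand mean 35.167
SSB = Σnᵢ(x̄ᵢ−x̄)² = 514.225; SSW = ΣΣ(x−x̄ᵢ)² = 651.942
MSB = 514.225/2 = 257.1125; MSW = 651.942/27 = 24.1460
F = MSB/MSW = 10.6482
df = (2, 27)
p-value (upper-tail) = 0.00039
At α=0.1: p < α → reject H₀

reject H₀: yes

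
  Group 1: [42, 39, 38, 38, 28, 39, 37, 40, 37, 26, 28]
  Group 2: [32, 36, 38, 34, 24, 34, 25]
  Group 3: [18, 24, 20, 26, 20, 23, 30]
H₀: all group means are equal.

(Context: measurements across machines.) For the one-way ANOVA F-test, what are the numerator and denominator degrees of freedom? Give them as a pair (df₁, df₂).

degrees of freedom = [2, 22]

k = 3 groups, N = 25 total
df = (k−1, N−k) = (3−1, 25−3) = (2, 22)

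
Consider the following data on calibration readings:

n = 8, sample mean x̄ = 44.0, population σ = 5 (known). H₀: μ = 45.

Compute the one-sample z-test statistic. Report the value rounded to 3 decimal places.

SE = σ/√n = 5/√8 = 1.7678
z = (x̄−μ₀)/SE = (44.0−45)/1.7678 = -0.5657

test statistic = -0.566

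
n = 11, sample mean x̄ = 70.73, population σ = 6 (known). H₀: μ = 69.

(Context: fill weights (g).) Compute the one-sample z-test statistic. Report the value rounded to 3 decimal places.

SE = σ/√n = 6/√11 = 1.8091
z = (x̄−μ₀)/SE = (70.73−69)/1.8091 = 0.9563

test statistic = 0.956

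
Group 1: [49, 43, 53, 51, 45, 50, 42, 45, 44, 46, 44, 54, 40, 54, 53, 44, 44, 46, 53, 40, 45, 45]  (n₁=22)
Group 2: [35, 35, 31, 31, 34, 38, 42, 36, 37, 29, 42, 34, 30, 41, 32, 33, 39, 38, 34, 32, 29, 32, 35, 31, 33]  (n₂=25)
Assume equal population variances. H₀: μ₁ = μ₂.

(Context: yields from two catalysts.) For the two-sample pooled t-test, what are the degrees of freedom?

degrees of freedom = 45

df = n₁ + n₂ − 2 = 22 + 25 − 2 = 45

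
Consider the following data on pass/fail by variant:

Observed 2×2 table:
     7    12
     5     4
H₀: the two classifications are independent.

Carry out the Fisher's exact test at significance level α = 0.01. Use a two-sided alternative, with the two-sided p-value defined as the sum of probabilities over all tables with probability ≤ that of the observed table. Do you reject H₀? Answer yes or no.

reject H₀: no

Margins: r₁=19, r₂=9, c₁=12, c₂=16, n=28
p_obs = C(19,7)·C(9,5)/C(28,12); sum pmf over tables with pmf ≤ p_obs
p-value (two-sided) = 0.43188
At α=0.01: p ≥ α → fail to reject H₀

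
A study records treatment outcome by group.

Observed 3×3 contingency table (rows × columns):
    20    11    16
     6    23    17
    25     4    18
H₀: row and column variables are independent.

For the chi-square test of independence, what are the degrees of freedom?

df = (r−1)(c−1) = (3−1)·(3−1) = 4

degrees of freedom = 4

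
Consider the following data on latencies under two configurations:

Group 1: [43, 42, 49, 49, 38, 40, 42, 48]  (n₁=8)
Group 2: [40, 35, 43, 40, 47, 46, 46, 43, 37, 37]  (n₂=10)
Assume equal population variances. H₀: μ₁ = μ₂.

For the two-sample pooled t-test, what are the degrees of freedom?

degrees of freedom = 16

df = n₁ + n₂ − 2 = 8 + 10 − 2 = 16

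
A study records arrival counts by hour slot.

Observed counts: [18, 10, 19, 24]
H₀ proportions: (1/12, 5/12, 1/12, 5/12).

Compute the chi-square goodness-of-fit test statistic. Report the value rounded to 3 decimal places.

n = 71; E_i = n·p_i = [5.92, 29.58, 5.92, 29.58]
χ² = (18−5.92)²/5.92 + (10−29.58)²/29.58 + (19−5.92)²/5.92 + (24−29.58)²/29.58 = 67.6254
df = 3

test statistic = 67.625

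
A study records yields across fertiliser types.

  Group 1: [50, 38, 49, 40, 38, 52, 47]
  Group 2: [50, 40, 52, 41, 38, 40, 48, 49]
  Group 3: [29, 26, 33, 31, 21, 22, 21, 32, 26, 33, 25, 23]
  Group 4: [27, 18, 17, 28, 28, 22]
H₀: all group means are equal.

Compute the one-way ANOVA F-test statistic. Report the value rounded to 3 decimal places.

test statistic = 37.093

Group means [44.86, 44.75, 26.83, 23.33], grand mean 34.364
SSB = Σnᵢ(x̄ᵢ−x̄)² = 3044.279; SSW = ΣΣ(x−x̄ᵢ)² = 793.357
MSB = 3044.279/3 = 1014.7597; MSW = 793.357/29 = 27.3571
F = MSB/MSW = 37.0930
df = (3, 29)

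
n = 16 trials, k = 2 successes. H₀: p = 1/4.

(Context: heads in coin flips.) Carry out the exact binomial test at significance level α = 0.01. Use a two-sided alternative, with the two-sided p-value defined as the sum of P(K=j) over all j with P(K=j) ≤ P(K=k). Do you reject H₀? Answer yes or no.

reject H₀: no

Exact binomial: n=16, k=2, p₀=1/4=0.2500
P(X=j) = C(n,j)·p₀^j·(1−p₀)^(n−j); p = Σ P(X=j) over j with P(X=j) ≤ P(X=2)
p-value (two-sided) = 0.38677
At α=0.01: p ≥ α → fail to reject H₀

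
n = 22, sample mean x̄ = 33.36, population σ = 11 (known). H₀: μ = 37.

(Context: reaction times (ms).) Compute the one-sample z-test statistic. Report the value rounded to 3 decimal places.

SE = σ/√n = 11/√22 = 2.3452
z = (x̄−μ₀)/SE = (33.36−37)/2.3452 = -1.5521

test statistic = -1.552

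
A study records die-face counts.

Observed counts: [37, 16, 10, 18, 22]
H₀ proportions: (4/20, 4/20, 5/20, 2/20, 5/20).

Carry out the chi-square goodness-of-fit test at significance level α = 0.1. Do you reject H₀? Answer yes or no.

n = 103; E_i = n·p_i = [20.60, 20.60, 25.75, 10.30, 25.75]
χ² = (37−20.60)²/20.60 + (16−20.60)²/20.60 + (10−25.75)²/25.75 + (18−10.30)²/10.30 + (22−25.75)²/25.75 = 30.0194
df = 4
p-value (upper-tail) = 0.00000
At α=0.1: p < α → reject H₀

reject H₀: yes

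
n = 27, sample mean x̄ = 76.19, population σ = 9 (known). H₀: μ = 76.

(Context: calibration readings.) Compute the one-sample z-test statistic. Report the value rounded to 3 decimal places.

test statistic = 0.110

SE = σ/√n = 9/√27 = 1.7321
z = (x̄−μ₀)/SE = (76.19−76)/1.7321 = 0.1097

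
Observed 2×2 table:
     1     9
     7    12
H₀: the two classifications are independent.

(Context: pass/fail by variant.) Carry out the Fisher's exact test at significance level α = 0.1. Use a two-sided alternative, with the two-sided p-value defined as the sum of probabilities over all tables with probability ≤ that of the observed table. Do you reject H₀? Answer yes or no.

Margins: r₁=10, r₂=19, c₁=8, c₂=21, n=29
p_obs = C(10,1)·C(19,7)/C(29,8); sum pmf over tables with pmf ≤ p_obs
p-value (two-sided) = 0.20081
At α=0.1: p ≥ α → fail to reject H₀

reject H₀: no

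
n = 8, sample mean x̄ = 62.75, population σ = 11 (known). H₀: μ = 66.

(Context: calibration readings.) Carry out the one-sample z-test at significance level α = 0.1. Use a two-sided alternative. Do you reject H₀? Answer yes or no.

reject H₀: no

SE = σ/√n = 11/√8 = 3.8891
z = (x̄−μ₀)/SE = (62.75−66)/3.8891 = -0.8357
p-value (two-sided) = 0.40334
At α=0.1: p ≥ α → fail to reject H₀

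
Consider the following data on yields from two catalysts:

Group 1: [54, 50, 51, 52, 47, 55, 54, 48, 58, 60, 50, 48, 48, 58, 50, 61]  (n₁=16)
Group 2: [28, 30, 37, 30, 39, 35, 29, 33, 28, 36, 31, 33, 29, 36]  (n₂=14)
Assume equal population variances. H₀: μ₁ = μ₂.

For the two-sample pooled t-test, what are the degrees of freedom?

degrees of freedom = 28

df = n₁ + n₂ − 2 = 16 + 14 − 2 = 28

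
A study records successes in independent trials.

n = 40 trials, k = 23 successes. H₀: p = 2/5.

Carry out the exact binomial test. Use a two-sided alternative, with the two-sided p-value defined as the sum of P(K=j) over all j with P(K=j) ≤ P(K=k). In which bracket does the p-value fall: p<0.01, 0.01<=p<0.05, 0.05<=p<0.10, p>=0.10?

Exact binomial: n=40, k=23, p₀=2/5=0.4000
P(X=j) = C(n,j)·p₀^j·(1−p₀)^(n−j); p = Σ P(X=j) over j with P(X=j) ≤ P(X=23)
p-value (two-sided) = 0.03448
→ bracket: 0.01<=p<0.05

p-value bracket: 0.01<=p<0.05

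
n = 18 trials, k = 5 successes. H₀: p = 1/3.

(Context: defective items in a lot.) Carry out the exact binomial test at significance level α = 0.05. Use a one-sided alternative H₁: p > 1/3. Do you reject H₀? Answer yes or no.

reject H₀: no

Exact binomial: n=18, k=5, p₀=1/3=0.3333
P(X≥5) from Σ C(n,i)·p₀^i·(1−p₀)^(n−i)
p-value (one-sided, H₁ greater) = 0.76893
At α=0.05: p ≥ α → fail to reject H₀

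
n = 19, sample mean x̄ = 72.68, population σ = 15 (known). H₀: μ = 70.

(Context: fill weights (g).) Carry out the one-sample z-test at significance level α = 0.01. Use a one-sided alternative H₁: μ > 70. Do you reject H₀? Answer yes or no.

SE = σ/√n = 15/√19 = 3.4412
z = (x̄−μ₀)/SE = (72.68−70)/3.4412 = 0.7788
p-value (one-sided, H₁ greater) = 0.21805
At α=0.01: p ≥ α → fail to reject H₀

reject H₀: no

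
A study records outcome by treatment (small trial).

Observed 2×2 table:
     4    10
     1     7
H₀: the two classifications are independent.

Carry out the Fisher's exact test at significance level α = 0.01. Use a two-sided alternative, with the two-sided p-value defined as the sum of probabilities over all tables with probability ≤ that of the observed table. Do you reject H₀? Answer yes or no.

Margins: r₁=14, r₂=8, c₁=5, c₂=17, n=22
p_obs = C(14,4)·C(8,1)/C(22,5); sum pmf over tables with pmf ≤ p_obs
p-value (two-sided) = 0.61297
At α=0.01: p ≥ α → fail to reject H₀

reject H₀: no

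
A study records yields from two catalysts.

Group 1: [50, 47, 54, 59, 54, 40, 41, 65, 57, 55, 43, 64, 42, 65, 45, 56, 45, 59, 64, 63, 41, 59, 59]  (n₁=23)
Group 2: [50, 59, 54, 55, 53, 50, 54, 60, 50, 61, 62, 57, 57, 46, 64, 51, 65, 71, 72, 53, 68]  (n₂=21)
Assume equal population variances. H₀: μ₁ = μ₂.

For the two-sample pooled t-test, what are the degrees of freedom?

degrees of freedom = 42

df = n₁ + n₂ − 2 = 23 + 21 − 2 = 42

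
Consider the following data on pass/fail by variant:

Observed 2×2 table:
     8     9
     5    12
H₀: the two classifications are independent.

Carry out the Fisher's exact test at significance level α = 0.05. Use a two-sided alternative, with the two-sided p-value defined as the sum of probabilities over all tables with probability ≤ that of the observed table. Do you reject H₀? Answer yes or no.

Margins: r₁=17, r₂=17, c₁=13, c₂=21, n=34
p_obs = C(17,8)·C(17,5)/C(34,13); sum pmf over tables with pmf ≤ p_obs
p-value (two-sided) = 0.48127
At α=0.05: p ≥ α → fail to reject H₀

reject H₀: no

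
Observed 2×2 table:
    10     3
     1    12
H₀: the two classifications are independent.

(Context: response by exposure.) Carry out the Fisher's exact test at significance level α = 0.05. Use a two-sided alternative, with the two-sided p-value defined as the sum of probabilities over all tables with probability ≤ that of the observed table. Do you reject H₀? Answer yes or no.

Margins: r₁=13, r₂=13, c₁=11, c₂=15, n=26
p_obs = C(13,10)·C(13,1)/C(26,11); sum pmf over tables with pmf ≤ p_obs
p-value (two-sided) = 0.00098
At α=0.05: p < α → reject H₀

reject H₀: yes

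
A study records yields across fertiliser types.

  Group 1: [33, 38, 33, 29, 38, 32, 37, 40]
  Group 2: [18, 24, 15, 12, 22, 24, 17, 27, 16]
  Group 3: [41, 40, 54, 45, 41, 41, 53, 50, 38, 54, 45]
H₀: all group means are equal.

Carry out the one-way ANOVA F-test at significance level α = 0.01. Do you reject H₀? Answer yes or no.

Group means [35.00, 19.44, 45.64], grand mean 34.179
SSB = Σnᵢ(x̄ᵢ−x̄)² = 3403.339; SSW = ΣΣ(x−x̄ᵢ)² = 668.768
MSB = 3403.339/2 = 1701.6697; MSW = 668.768/25 = 26.7507
F = MSB/MSW = 63.6121
df = (2, 25)
p-value (upper-tail) = 0.00000
At α=0.01: p < α → reject H₀

reject H₀: yes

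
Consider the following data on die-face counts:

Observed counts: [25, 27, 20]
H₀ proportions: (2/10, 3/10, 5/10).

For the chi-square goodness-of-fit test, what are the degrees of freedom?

df = k − 1 = 3 − 1 = 2

degrees of freedom = 2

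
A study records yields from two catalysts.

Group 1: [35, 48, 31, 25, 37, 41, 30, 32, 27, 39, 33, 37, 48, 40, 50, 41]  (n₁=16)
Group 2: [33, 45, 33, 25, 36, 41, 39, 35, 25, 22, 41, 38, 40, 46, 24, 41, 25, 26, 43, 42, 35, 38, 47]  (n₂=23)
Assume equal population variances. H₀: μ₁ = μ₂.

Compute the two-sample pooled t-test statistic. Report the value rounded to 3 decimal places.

x̄₁=37.125, s₁=7.438, n₁=16
x̄₂=35.652, s₂=7.732, n₂=23
s_p² = [15·7.438² + 22·7.732²]/37 = 57.9721
SE = √(s_p²·(1/16+1/23)) = 2.4787
t = (37.125−35.652)/2.4787 = 0.5942
df = 37

test statistic = 0.594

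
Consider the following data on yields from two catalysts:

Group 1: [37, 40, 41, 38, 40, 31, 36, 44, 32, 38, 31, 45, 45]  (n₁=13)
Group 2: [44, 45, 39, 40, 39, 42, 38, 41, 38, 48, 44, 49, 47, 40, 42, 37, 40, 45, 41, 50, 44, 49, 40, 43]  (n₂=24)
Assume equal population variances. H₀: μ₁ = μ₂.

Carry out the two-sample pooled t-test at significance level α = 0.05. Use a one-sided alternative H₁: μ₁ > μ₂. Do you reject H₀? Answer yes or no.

reject H₀: no

x̄₁=38.308, s₁=4.906, n₁=13
x̄₂=42.708, s₂=3.816, n₂=24
s_p² = [12·4.906² + 23·3.816²]/35 = 17.8208
SE = √(s_p²·(1/13+1/24)) = 1.4537
t = (38.308−42.708)/1.4537 = -3.0271
df = 35
p-value (one-sided, H₁ greater) = 0.99769
At α=0.05: p ≥ α → fail to reject H₀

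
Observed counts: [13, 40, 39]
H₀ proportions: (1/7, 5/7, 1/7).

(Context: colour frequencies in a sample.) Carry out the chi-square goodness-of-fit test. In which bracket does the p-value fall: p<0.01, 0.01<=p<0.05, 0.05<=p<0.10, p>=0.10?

n = 92; E_i = n·p_i = [13.14, 65.71, 13.14]
χ² = (13−13.14)²/13.14 + (40−65.71)²/65.71 + (39−13.14)²/13.14 = 60.9348
df = 2
p-value (upper-tail) = 0.00000
→ bracket: p<0.01

p-value bracket: p<0.01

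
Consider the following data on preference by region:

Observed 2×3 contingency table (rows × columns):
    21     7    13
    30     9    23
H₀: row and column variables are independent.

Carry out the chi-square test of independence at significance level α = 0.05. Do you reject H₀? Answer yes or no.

reject H₀: no

Row totals [41, 62], col totals [51, 16, 36], n=103
χ² = (21−20.30)²/20.30 + (7−6.37)²/6.37 + (13−14.33)²/14.33 + (30−30.70)²/30.70 + (9−9.63)²/9.63 + (23−21.67)²/21.67 = 0.3490
df = 2
p-value (upper-tail) = 0.83989
At α=0.05: p ≥ α → fail to reject H₀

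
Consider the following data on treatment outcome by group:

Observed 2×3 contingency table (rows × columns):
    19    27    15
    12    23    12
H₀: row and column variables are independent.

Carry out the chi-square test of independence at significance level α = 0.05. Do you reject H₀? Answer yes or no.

reject H₀: no

Row totals [61, 47], col totals [31, 50, 27], n=108
χ² = (19−17.51)²/17.51 + (27−28.24)²/28.24 + (15−15.25)²/15.25 + (12−13.49)²/13.49 + (23−21.76)²/21.76 + (12−11.75)²/11.75 = 0.4263
df = 2
p-value (upper-tail) = 0.80802
At α=0.05: p ≥ α → fail to reject H₀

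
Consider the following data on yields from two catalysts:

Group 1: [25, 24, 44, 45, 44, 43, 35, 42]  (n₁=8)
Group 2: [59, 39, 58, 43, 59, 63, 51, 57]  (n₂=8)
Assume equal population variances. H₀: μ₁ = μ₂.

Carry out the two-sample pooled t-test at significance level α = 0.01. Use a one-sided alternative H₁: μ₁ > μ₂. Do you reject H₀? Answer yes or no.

x̄₁=37.750, s₁=8.746, n₁=8
x̄₂=53.625, s₂=8.535, n₂=8
s_p² = [7·8.746² + 7·8.535²]/14 = 74.6696
SE = √(s_p²·(1/8+1/8)) = 4.3206
t = (37.750−53.625)/4.3206 = -3.6743
df = 14
p-value (one-sided, H₁ greater) = 0.99875
At α=0.01: p ≥ α → fail to reject H₀

reject H₀: no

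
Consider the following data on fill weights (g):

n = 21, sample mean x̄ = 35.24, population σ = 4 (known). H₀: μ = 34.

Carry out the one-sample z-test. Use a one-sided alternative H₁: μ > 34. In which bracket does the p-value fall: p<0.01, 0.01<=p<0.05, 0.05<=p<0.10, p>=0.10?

SE = σ/√n = 4/√21 = 0.8729
z = (x̄−μ₀)/SE = (35.24−34)/0.8729 = 1.4206
p-value (one-sided, H₁ greater) = 0.07772
→ bracket: 0.05<=p<0.10

p-value bracket: 0.05<=p<0.10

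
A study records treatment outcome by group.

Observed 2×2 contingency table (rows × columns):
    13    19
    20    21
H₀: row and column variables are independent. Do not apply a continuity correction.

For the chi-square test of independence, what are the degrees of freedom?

df = (r−1)(c−1) = (2−1)·(2−1) = 1

degrees of freedom = 1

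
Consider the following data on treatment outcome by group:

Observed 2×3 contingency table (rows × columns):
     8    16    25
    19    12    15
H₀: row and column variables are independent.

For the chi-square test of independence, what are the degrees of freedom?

degrees of freedom = 2

df = (r−1)(c−1) = (2−1)·(3−1) = 2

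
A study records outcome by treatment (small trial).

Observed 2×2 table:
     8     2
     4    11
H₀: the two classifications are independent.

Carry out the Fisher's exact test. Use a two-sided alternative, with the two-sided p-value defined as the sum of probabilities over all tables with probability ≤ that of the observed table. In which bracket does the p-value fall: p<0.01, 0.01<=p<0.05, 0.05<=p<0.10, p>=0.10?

p-value bracket: 0.01<=p<0.05

Margins: r₁=10, r₂=15, c₁=12, c₂=13, n=25
p_obs = C(10,8)·C(15,4)/C(25,12); sum pmf over tables with pmf ≤ p_obs
p-value (two-sided) = 0.01542
→ bracket: 0.01<=p<0.05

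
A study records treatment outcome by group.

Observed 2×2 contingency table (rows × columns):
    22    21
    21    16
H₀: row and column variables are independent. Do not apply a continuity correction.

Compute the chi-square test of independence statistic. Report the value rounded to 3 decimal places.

Row totals [43, 37], col totals [43, 37], n=80
χ² = (22−23.11)²/23.11 + (21−19.89)²/19.89 + (21−19.89)²/19.89 + (16−17.11)²/17.11 = 0.2503
df = 1

test statistic = 0.250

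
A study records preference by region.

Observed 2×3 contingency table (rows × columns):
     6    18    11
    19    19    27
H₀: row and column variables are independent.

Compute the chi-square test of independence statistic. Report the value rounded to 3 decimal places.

test statistic = 4.971

Row totals [35, 65], col totals [25, 37, 38], n=100
χ² = (6−8.75)²/8.75 + (18−12.95)²/12.95 + (11−13.30)²/13.30 + (19−16.25)²/16.25 + (19−24.05)²/24.05 + (27−24.70)²/24.70 = 4.9713
df = 2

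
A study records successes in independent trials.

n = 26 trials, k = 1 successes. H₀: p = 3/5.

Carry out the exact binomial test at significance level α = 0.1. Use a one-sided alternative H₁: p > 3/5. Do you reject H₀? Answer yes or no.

reject H₀: no

Exact binomial: n=26, k=1, p₀=3/5=0.6000
P(X≥1) from Σ C(n,i)·p₀^i·(1−p₀)^(n−i)
p-value (one-sided, H₁ greater) = 1.00000
At α=0.1: p ≥ α → fail to reject H₀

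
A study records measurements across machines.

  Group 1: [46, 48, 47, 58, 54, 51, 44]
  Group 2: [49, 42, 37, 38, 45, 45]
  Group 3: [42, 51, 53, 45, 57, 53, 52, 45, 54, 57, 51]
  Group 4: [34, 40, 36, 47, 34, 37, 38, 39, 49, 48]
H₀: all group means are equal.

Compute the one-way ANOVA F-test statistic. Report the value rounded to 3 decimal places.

test statistic = 9.688

Group means [49.71, 42.67, 50.91, 40.20], grand mean 46.059
SSB = Σnᵢ(x̄ᵢ−x̄)² = 764.611; SSW = ΣΣ(x−x̄ᵢ)² = 789.271
MSB = 764.611/3 = 254.8705; MSW = 789.271/30 = 26.3090
F = MSB/MSW = 9.6876
df = (3, 30)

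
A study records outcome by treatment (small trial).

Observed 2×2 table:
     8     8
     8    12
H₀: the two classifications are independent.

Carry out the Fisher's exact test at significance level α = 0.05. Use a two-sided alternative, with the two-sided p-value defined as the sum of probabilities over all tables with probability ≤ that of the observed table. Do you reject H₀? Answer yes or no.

reject H₀: no

Margins: r₁=16, r₂=20, c₁=16, c₂=20, n=36
p_obs = C(16,8)·C(20,8)/C(36,16); sum pmf over tables with pmf ≤ p_obs
p-value (two-sided) = 0.73707
At α=0.05: p ≥ α → fail to reject H₀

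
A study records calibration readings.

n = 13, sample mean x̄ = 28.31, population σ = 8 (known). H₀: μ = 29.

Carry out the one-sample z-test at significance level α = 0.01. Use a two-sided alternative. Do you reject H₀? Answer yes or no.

reject H₀: no

SE = σ/√n = 8/√13 = 2.2188
z = (x̄−μ₀)/SE = (28.31−29)/2.2188 = -0.3110
p-value (two-sided) = 0.75582
At α=0.01: p ≥ α → fail to reject H₀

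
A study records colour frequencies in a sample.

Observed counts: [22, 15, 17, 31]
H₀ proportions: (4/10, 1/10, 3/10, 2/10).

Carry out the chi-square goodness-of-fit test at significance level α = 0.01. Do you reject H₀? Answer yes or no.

reject H₀: yes

n = 85; E_i = n·p_i = [34.00, 8.50, 25.50, 17.00]
χ² = (22−34.00)²/34.00 + (15−8.50)²/8.50 + (17−25.50)²/25.50 + (31−17.00)²/17.00 = 23.5686
df = 3
p-value (upper-tail) = 0.00003
At α=0.01: p < α → reject H₀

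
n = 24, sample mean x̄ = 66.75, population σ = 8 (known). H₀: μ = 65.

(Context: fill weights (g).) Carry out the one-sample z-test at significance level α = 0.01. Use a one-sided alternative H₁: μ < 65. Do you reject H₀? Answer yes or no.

reject H₀: no

SE = σ/√n = 8/√24 = 1.6330
z = (x̄−μ₀)/SE = (66.75−65)/1.6330 = 1.0717
p-value (one-sided, H₁ less) = 0.85806
At α=0.01: p ≥ α → fail to reject H₀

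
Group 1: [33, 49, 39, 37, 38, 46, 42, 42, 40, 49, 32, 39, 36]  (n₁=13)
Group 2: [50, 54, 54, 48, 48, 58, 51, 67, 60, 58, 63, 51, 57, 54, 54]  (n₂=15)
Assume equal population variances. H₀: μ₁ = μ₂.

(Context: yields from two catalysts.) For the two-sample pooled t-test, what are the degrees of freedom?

df = n₁ + n₂ − 2 = 13 + 15 − 2 = 26

degrees of freedom = 26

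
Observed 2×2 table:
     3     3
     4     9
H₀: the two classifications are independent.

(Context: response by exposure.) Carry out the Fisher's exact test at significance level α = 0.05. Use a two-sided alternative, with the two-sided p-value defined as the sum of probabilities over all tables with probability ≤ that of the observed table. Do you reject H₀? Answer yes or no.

reject H₀: no

Margins: r₁=6, r₂=13, c₁=7, c₂=12, n=19
p_obs = C(6,3)·C(13,4)/C(19,7); sum pmf over tables with pmf ≤ p_obs
p-value (two-sided) = 0.61687
At α=0.05: p ≥ α → fail to reject H₀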